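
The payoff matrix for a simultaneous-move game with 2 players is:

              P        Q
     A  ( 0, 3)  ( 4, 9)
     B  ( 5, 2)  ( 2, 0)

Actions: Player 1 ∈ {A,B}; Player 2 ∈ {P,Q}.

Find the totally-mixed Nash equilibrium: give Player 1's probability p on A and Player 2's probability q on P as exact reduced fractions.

(p,q) = (1/4, 2/7)

P1 indiff ⇒ q·0+(1-q)·4 = q·5+(1-q)·2 ⇒ q(-5) = (1-q)(-2) ⇒ q = 2/7
P2 indiff ⇒ p·3+(1-p)·2 = p·9+(1-p)·0 ⇒ p(-6) = (1-p)(-2) ⇒ p = 1/4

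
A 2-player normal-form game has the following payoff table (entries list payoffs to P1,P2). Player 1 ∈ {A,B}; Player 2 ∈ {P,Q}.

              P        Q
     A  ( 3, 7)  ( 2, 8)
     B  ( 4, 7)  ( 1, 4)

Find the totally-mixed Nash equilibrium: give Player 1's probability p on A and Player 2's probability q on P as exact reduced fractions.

P1 indiff ⇒ q·3+(1-q)·2 = q·4+(1-q)·1 ⇒ q(-1) = (1-q)(-1) ⇒ q = 1/2
P2 indiff ⇒ p·7+(1-p)·7 = p·8+(1-p)·4 ⇒ p(-1) = (1-p)(-3) ⇒ p = 3/4

p=3/4, q=1/2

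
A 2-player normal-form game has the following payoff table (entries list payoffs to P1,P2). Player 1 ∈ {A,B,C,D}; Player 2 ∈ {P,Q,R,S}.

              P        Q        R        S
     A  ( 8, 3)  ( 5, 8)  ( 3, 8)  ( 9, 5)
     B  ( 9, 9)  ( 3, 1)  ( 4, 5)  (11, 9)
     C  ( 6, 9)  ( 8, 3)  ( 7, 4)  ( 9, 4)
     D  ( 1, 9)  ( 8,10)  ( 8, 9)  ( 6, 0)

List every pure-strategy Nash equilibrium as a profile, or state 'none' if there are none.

Nash profiles: (B,P), (B,S), (D,Q)

(A,P): not NE [P1→B gives 9>8; P2→R gives 8>3]
(A,Q): not NE [P1→D gives 8>5]
(A,R): not NE [P1→D gives 8>3]
(A,S): not NE [P1→B gives 11>9; P2→R gives 8>5]
(B,P): NE
(B,Q): not NE [P1→D gives 8>3; P2→S gives 9>1]
(B,R): not NE [P1→D gives 8>4; P2→S gives 9>5]
(B,S): NE
(C,P): not NE [P1→B gives 9>6]
(C,Q): not NE [P2→P gives 9>3]
(C,R): not NE [P1→D gives 8>7; P2→P gives 9>4]
(C,S): not NE [P1→B gives 11>9; P2→P gives 9>4]
(D,P): not NE [P1→B gives 9>1; P2→Q gives 10>9]
(D,Q): NE
(D,R): not NE [P2→Q gives 10>9]
(D,S): not NE [P1→B gives 11>6; P2→Q gives 10>0]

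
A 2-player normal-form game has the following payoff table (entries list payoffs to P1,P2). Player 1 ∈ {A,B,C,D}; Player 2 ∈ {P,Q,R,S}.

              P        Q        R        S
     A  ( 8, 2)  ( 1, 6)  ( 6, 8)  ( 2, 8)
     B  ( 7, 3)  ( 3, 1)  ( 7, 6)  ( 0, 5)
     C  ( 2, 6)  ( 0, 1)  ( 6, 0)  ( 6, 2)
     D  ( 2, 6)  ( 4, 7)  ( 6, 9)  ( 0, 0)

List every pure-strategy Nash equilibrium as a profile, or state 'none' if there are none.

NE set: (B,R)

(A,P): not NE [P2→S gives 8>2]
(A,Q): not NE [P1→D gives 4>1; P2→S gives 8>6]
(A,R): not NE [P1→B gives 7>6]
(A,S): not NE [P1→C gives 6>2]
(B,P): not NE [P1→A gives 8>7; P2→R gives 6>3]
(B,Q): not NE [P1→D gives 4>3; P2→R gives 6>1]
(B,R): NE
(B,S): not NE [P1→C gives 6>0; P2→R gives 6>5]
(C,P): not NE [P1→A gives 8>2]
(C,Q): not NE [P1→D gives 4>0; P2→P gives 6>1]
(C,R): not NE [P1→B gives 7>6; P2→P gives 6>0]
(C,S): not NE [P2→P gives 6>2]
(D,P): not NE [P1→A gives 8>2; P2→R gives 9>6]
(D,Q): not NE [P2→R gives 9>7]
(D,R): not NE [P1→B gives 7>6]
(D,S): not NE [P1→C gives 6>0; P2→R gives 9>0]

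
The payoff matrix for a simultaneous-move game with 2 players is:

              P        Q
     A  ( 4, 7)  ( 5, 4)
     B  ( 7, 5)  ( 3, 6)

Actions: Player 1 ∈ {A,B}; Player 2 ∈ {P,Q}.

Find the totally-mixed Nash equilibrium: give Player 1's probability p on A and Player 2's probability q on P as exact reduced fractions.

P1 indiff ⇒ q·4+(1-q)·5 = q·7+(1-q)·3 ⇒ q(-3) = (1-q)(-2) ⇒ q = 2/5
P2 indiff ⇒ p·7+(1-p)·5 = p·4+(1-p)·6 ⇒ p(3) = (1-p)(1) ⇒ p = 1/4

(p,q) = (1/4, 2/5)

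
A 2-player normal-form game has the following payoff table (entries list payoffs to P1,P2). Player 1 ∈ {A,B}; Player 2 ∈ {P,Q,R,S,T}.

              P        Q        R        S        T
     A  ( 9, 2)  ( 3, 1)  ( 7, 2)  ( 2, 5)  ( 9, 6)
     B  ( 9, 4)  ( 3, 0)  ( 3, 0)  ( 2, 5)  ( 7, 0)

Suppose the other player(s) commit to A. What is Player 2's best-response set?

P2 best: {T}

u_2(P vs A) = 2
u_2(Q vs A) = 1
u_2(R vs A) = 2
u_2(S vs A) = 5
u_2(T vs A) = 6
max payoff 6 at {T}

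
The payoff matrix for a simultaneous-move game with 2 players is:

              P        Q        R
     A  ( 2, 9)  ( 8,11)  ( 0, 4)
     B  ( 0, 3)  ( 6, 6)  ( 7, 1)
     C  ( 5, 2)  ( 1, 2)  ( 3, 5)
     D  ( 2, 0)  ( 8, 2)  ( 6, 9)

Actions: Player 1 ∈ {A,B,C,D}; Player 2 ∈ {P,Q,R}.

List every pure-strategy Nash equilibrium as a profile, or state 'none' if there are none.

(A,P): not NE [P1→C gives 5>2; P2→Q gives 11>9]
(A,Q): NE
(A,R): not NE [P1→B gives 7>0; P2→Q gives 11>4]
(B,P): not NE [P1→C gives 5>0; P2→Q gives 6>3]
(B,Q): not NE [P1→D gives 8>6]
(B,R): not NE [P2→Q gives 6>1]
(C,P): not NE [P2→R gives 5>2]
(C,Q): not NE [P1→D gives 8>1; P2→R gives 5>2]
(C,R): not NE [P1→B gives 7>3]
(D,P): not NE [P1→C gives 5>2; P2→R gives 9>0]
(D,Q): not NE [P2→R gives 9>2]
(D,R): not NE [P1→B gives 7>6]

PSNE = {(A,Q)}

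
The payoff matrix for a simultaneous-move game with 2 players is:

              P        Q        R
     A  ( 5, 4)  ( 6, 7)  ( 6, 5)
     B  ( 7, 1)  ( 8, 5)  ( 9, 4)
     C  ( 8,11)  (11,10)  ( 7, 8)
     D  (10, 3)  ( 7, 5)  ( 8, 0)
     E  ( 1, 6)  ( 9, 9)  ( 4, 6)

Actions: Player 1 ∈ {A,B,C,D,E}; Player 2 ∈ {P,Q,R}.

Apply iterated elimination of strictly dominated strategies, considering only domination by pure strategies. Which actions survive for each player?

P1 drop A (B beats it: P:7>5 Q:8>6 R:9>6)
P1 drop E (C beats it: P:8>1 Q:11>9 R:7>4)
P2 drop R (Q beats it: B:5>4 C:10>8 D:5>0)
P1 drop B (C beats it: P:8>7 Q:11>8)
P1→{C,D} P2→{P,Q}

IESDS → P1:{C,D} P2:{P,Q}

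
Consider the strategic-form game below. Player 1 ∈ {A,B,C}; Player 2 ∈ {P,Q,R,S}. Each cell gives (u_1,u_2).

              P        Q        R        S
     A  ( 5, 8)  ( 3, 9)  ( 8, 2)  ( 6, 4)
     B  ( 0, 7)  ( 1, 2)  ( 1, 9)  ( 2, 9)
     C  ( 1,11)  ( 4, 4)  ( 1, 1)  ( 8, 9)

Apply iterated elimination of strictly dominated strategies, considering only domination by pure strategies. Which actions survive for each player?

P1 drop B (A beats it: P:5>0 Q:3>1 R:8>1 S:6>2)
P2 drop R (P beats it: A:8>2 C:11>1)
P2 drop S (P beats it: A:8>4 C:11>9)
P1→{A,C} P2→{P,Q}

Survivors P1:{A,C} P2:{P,Q}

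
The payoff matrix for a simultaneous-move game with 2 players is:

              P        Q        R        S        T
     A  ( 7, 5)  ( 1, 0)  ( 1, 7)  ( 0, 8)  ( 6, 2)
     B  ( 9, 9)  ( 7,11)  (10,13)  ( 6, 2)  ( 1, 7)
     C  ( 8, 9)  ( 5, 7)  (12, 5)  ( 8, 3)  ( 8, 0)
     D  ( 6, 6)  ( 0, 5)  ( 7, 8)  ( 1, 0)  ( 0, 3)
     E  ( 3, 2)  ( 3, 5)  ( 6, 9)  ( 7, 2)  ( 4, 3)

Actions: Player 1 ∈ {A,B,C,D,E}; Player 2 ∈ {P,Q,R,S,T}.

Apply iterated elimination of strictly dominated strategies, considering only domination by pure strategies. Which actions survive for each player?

IESDS → P1:{B,C} P2:{P,Q,R}

P1 drop A (C beats it: P:8>7 Q:5>1 R:12>1 S:8>0 T:8>6)
P1 drop D (B beats it: P:9>6 Q:7>0 R:10>7 S:6>1 T:1>0)
P1 drop E (C beats it: P:8>3 Q:5>3 R:12>6 S:8>7 T:8>4)
P2 drop S (P beats it: B:9>2 C:9>3)
P2 drop T (P beats it: B:9>7 C:9>0)
P1→{B,C} P2→{P,Q,R}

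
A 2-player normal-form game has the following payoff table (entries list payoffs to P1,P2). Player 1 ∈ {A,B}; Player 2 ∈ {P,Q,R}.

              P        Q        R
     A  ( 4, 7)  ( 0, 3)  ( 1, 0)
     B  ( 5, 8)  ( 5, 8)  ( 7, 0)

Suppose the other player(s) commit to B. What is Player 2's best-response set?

u_2(P vs B) = 8
u_2(Q vs B) = 8
u_2(R vs B) = 0
max payoff 8 at {P,Q}

P2 best: {P,Q}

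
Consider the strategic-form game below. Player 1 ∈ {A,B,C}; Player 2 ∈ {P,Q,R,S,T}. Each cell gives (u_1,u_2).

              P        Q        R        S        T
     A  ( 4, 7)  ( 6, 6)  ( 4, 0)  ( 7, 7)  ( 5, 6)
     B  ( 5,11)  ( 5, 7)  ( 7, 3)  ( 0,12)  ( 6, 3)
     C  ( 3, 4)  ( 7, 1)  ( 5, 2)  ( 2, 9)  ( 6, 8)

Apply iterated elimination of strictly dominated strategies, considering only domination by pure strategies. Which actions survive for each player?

P2 drop Q (P beats it: A:7>6 B:11>7 C:4>1)
P2 drop R (P beats it: A:7>0 B:11>3 C:4>2)
P2 drop T (S beats it: A:7>6 B:12>3 C:9>8)
P1 drop C (A beats it: P:4>3 S:7>2)
P1→{A,B} P2→{P,S}

Remaining: P1:{A,B} P2:{P,S}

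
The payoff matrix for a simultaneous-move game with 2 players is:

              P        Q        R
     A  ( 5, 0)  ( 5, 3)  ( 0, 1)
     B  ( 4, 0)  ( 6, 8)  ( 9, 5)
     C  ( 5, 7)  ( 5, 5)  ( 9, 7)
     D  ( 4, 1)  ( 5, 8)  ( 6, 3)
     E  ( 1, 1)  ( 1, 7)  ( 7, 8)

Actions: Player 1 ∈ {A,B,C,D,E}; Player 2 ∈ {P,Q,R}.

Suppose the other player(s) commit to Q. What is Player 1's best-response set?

u_1(A vs Q) = 5
u_1(B vs Q) = 6
u_1(C vs Q) = 5
u_1(D vs Q) = 5
u_1(E vs Q) = 1
max payoff 6 at {B}

argmax u_1 = {B}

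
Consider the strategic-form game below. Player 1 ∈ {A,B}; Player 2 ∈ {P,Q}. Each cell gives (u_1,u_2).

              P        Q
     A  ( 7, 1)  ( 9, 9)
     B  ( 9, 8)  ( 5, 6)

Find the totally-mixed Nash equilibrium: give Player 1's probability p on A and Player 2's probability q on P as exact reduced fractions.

P1 indiff ⇒ q·7+(1-q)·9 = q·9+(1-q)·5 ⇒ q(-2) = (1-q)(-4) ⇒ q = 2/3
P2 indiff ⇒ p·1+(1-p)·8 = p·9+(1-p)·6 ⇒ p(-8) = (1-p)(-2) ⇒ p = 1/5

p=1/5, q=2/3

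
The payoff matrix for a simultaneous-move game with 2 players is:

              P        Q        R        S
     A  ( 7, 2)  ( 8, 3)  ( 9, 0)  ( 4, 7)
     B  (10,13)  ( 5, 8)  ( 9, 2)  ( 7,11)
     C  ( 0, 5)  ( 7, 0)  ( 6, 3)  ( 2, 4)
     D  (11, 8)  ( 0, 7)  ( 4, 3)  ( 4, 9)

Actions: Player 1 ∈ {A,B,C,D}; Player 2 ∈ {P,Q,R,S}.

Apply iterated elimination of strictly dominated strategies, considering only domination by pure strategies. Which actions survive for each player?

Remaining: P1:{B,D} P2:{P,S}

P1 drop C (A beats it: P:7>0 Q:8>7 R:9>6 S:4>2)
P2 drop Q (S beats it: A:7>3 B:11>8 D:9>7)
P2 drop R (P beats it: A:2>0 B:13>2 D:8>3)
P1 drop A (B beats it: P:10>7 S:7>4)
P1→{B,D} P2→{P,S}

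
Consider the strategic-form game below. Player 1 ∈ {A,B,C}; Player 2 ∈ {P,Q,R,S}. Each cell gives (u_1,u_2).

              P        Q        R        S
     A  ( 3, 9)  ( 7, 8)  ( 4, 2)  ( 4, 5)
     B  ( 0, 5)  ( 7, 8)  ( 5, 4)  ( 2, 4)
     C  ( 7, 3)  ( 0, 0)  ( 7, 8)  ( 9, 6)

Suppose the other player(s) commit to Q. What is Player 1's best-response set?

u_1(A vs Q) = 7
u_1(B vs Q) = 7
u_1(C vs Q) = 0
max payoff 7 at {A,B}

argmax u_1 = {A,B}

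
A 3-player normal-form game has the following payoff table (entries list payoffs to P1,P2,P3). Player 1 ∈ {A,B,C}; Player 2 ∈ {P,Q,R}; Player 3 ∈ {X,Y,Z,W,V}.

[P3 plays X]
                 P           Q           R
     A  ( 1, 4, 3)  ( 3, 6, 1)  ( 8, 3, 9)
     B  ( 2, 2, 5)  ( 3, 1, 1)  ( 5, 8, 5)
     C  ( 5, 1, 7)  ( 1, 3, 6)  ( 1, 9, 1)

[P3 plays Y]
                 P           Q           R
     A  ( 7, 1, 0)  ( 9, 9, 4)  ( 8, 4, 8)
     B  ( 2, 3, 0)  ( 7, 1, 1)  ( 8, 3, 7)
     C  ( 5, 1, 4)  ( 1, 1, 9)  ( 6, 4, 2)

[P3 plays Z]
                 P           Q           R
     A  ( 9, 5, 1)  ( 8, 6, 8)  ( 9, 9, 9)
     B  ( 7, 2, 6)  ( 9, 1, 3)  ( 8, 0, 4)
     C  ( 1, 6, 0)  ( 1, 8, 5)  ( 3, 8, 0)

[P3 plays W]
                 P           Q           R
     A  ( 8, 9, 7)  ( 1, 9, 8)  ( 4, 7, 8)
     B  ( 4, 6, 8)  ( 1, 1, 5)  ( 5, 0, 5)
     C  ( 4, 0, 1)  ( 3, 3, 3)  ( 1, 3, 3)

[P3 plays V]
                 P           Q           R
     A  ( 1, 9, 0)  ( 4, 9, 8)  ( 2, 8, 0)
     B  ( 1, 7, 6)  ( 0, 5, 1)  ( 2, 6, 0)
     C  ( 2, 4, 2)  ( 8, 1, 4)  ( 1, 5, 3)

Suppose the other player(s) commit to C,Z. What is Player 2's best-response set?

u_2(P vs C,Z) = 6
u_2(Q vs C,Z) = 8
u_2(R vs C,Z) = 8
max payoff 8 at {Q,R}

BR_2 = {Q,R}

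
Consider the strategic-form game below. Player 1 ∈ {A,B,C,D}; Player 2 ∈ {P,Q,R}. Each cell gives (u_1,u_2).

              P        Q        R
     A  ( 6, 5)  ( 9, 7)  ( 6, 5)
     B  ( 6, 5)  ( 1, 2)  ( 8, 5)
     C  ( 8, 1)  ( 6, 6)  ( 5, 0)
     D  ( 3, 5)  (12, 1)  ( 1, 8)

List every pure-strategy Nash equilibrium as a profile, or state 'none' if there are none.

(A,P): not NE [P1→C gives 8>6; P2→Q gives 7>5]
(A,Q): not NE [P1→D gives 12>9]
(A,R): not NE [P1→B gives 8>6; P2→Q gives 7>5]
(B,P): not NE [P1→C gives 8>6]
(B,Q): not NE [P1→D gives 12>1; P2→R gives 5>2]
(B,R): NE
(C,P): not NE [P2→Q gives 6>1]
(C,Q): not NE [P1→D gives 12>6]
(C,R): not NE [P1→B gives 8>5; P2→Q gives 6>0]
(D,P): not NE [P1→C gives 8>3; P2→R gives 8>5]
(D,Q): not NE [P2→R gives 8>1]
(D,R): not NE [P1→B gives 8>1]

NE set: (B,R)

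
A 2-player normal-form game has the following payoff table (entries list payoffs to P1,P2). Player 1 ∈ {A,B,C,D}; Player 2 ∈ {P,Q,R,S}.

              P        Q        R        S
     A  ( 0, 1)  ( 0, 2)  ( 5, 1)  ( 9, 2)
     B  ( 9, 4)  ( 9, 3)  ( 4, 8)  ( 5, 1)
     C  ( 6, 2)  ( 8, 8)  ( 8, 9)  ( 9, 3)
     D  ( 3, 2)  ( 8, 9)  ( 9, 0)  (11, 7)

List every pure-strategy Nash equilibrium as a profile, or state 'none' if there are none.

PSNE: ∅

(A,P): not NE [P1→B gives 9>0; P2→S gives 2>1]
(A,Q): not NE [P1→B gives 9>0]
(A,R): not NE [P1→D gives 9>5; P2→S gives 2>1]
(A,S): not NE [P1→D gives 11>9]
(B,P): not NE [P2→R gives 8>4]
(B,Q): not NE [P2→R gives 8>3]
(B,R): not NE [P1→D gives 9>4]
(B,S): not NE [P1→D gives 11>5; P2→R gives 8>1]
(C,P): not NE [P1→B gives 9>6; P2→R gives 9>2]
(C,Q): not NE [P1→B gives 9>8; P2→R gives 9>8]
(C,R): not NE [P1→D gives 9>8]
(C,S): not NE [P1→D gives 11>9; P2→R gives 9>3]
(D,P): not NE [P1→B gives 9>3; P2→Q gives 9>2]
(D,Q): not NE [P1→B gives 9>8]
(D,R): not NE [P2→Q gives 9>0]
(D,S): not NE [P2→Q gives 9>7]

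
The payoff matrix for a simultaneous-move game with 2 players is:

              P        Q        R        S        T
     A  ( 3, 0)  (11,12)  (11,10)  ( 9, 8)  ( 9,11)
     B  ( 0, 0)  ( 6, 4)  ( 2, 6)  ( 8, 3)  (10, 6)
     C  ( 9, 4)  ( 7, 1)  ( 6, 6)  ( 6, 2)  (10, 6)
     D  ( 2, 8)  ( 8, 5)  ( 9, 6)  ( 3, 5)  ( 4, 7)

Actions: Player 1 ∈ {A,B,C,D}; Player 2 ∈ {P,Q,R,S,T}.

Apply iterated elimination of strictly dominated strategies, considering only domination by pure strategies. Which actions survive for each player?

P1 drop D (A beats it: P:3>2 Q:11>8 R:11>9 S:9>3 T:9>4)
P2 drop P (R beats it: A:10>0 B:6>0 C:6>4)
P2 drop S (R beats it: A:10>8 B:6>3 C:6>2)
P1→{A,B,C} P2→{Q,R,T}

Survivors P1:{A,B,C} P2:{Q,R,T}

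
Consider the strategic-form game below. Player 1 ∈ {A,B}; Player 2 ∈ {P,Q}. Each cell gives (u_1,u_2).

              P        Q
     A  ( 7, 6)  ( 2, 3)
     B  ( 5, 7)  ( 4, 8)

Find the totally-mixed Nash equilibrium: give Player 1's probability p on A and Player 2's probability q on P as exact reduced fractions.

P1 mixes 1/4 on A; P2 mixes 1/2 on P

P1 indiff ⇒ q·7+(1-q)·2 = q·5+(1-q)·4 ⇒ q(2) = (1-q)(2) ⇒ q = 1/2
P2 indiff ⇒ p·6+(1-p)·7 = p·3+(1-p)·8 ⇒ p(3) = (1-p)(1) ⇒ p = 1/4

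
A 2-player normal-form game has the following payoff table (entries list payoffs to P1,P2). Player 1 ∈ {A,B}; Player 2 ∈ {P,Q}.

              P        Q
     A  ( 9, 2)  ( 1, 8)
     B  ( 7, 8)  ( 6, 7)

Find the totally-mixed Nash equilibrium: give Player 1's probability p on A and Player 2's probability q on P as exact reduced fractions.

P1 indiff ⇒ q·9+(1-q)·1 = q·7+(1-q)·6 ⇒ q(2) = (1-q)(5) ⇒ q = 5/7
P2 indiff ⇒ p·2+(1-p)·8 = p·8+(1-p)·7 ⇒ p(-6) = (1-p)(-1) ⇒ p = 1/7

(p,q) = (1/7, 5/7)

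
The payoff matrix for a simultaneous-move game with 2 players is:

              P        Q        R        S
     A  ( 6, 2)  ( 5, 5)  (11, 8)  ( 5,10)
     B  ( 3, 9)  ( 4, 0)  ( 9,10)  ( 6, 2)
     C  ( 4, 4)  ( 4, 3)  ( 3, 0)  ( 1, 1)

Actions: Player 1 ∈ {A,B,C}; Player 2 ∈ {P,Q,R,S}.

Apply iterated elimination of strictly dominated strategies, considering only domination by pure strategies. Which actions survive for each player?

P1 drop C (A beats it: P:6>4 Q:5>4 R:11>3 S:5>1)
P2 drop P (R beats it: A:8>2 B:10>9)
P2 drop Q (R beats it: A:8>5 B:10>0)
P1→{A,B} P2→{R,S}

Remaining: P1:{A,B} P2:{R,S}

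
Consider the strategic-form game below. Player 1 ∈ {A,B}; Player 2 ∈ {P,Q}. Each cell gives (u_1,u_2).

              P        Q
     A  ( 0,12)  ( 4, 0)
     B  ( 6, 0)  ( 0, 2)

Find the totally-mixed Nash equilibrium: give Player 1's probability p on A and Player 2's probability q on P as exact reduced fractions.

P1 mixes 1/7 on A; P2 mixes 2/5 on P

P1 indiff ⇒ q·0+(1-q)·4 = q·6+(1-q)·0 ⇒ q(-6) = (1-q)(-4) ⇒ q = 2/5
P2 indiff ⇒ p·12+(1-p)·0 = p·0+(1-p)·2 ⇒ p(12) = (1-p)(2) ⇒ p = 1/7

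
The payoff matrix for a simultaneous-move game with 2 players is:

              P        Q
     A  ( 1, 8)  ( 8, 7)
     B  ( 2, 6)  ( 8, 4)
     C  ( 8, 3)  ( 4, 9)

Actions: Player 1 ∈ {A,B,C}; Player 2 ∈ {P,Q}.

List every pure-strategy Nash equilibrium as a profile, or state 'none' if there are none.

(A,P): not NE [P1→C gives 8>1]
(A,Q): not NE [P2→P gives 8>7]
(B,P): not NE [P1→C gives 8>2]
(B,Q): not NE [P2→P gives 6>4]
(C,P): not NE [P2→Q gives 9>3]
(C,Q): not NE [P1→B gives 8>4]

No pure NE.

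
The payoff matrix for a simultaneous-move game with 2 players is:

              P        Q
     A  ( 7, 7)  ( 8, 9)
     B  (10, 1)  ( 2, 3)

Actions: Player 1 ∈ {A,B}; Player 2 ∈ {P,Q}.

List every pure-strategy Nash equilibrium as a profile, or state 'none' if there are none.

NE set: (A,Q)

(A,P): not NE [P1→B gives 10>7; P2→Q gives 9>7]
(A,Q): NE
(B,P): not NE [P2→Q gives 3>1]
(B,Q): not NE [P1→A gives 8>2]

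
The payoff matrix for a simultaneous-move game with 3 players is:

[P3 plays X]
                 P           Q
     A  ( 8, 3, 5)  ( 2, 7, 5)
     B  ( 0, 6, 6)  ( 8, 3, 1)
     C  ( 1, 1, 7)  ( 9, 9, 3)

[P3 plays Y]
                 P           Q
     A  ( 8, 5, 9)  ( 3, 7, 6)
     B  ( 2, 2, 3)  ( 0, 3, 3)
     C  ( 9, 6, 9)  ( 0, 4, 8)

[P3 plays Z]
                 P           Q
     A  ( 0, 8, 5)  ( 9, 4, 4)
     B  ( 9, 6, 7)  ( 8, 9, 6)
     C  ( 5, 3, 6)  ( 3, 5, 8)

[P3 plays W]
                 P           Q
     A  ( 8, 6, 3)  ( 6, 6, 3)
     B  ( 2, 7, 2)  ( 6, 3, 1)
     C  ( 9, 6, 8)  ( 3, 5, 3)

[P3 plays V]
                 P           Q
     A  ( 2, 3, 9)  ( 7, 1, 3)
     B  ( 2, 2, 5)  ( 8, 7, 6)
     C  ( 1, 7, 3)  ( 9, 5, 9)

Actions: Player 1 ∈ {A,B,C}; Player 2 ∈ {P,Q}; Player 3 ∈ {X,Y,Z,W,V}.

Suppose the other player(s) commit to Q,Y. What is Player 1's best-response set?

u_1(A vs Q,Y) = 3
u_1(B vs Q,Y) = 0
u_1(C vs Q,Y) = 0
max payoff 3 at {A}

BR_1 = {A}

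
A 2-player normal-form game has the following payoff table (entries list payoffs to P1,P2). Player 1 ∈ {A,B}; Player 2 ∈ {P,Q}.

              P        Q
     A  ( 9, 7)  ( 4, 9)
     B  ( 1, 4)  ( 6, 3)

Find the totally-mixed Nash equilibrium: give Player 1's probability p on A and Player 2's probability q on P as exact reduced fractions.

p=1/3, q=1/5

P1 indiff ⇒ q·9+(1-q)·4 = q·1+(1-q)·6 ⇒ q(8) = (1-q)(2) ⇒ q = 1/5
P2 indiff ⇒ p·7+(1-p)·4 = p·9+(1-p)·3 ⇒ p(-2) = (1-p)(-1) ⇒ p = 1/3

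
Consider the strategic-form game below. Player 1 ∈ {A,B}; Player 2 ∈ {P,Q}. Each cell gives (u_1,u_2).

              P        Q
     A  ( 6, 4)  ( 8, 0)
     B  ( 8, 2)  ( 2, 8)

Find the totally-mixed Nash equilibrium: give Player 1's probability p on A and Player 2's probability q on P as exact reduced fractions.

p=3/5, q=3/4

P1 indiff ⇒ q·6+(1-q)·8 = q·8+(1-q)·2 ⇒ q(-2) = (1-q)(-6) ⇒ q = 3/4
P2 indiff ⇒ p·4+(1-p)·2 = p·0+(1-p)·8 ⇒ p(4) = (1-p)(6) ⇒ p = 3/5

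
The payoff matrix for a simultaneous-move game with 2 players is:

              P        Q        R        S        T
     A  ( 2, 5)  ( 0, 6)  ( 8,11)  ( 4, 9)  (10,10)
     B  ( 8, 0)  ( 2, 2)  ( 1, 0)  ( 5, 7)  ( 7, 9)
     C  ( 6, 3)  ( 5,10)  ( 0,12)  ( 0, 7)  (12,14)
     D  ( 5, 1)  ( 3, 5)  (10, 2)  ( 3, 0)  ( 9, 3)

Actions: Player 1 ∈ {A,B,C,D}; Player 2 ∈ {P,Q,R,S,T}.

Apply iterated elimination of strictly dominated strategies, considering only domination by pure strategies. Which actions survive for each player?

P2 drop P (Q beats it: A:6>5 B:2>0 C:10>3 D:5>1)
P2 drop S (T beats it: A:10>9 B:9>7 C:14>7 D:3>0)
P1 drop B (D beats it: Q:3>2 R:10>1 T:9>7)
P1→{A,C,D} P2→{Q,R,T}

IESDS → P1:{A,C,D} P2:{Q,R,T}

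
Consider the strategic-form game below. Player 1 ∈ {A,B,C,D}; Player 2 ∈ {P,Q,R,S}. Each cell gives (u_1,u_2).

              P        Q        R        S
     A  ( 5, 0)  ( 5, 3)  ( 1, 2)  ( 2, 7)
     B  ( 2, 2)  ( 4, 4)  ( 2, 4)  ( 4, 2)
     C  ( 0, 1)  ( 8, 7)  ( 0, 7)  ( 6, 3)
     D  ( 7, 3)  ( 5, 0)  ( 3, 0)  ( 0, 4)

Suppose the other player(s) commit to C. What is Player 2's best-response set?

argmax u_2 = {Q,R}

u_2(P vs C) = 1
u_2(Q vs C) = 7
u_2(R vs C) = 7
u_2(S vs C) = 3
max payoff 7 at {Q,R}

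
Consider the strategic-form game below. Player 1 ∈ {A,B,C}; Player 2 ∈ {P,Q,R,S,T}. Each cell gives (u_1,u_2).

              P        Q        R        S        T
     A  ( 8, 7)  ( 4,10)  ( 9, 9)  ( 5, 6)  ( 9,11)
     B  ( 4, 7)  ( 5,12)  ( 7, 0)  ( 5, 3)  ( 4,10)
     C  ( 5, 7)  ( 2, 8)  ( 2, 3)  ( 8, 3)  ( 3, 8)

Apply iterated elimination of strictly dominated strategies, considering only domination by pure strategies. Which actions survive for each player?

P2 drop P (Q beats it: A:10>7 B:12>7 C:8>7)
P2 drop R (Q beats it: A:10>9 B:12>0 C:8>3)
P2 drop S (Q beats it: A:10>6 B:12>3 C:8>3)
P1 drop C (A beats it: Q:4>2 T:9>3)
P1→{A,B} P2→{Q,T}

IESDS → P1:{A,B} P2:{Q,T}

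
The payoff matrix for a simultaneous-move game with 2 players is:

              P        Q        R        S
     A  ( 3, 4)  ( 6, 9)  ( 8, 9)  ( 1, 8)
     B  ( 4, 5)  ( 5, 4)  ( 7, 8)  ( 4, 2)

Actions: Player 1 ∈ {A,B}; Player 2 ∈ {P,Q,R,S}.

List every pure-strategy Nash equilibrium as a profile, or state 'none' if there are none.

Nash profiles: (A,Q), (A,R)

(A,P): not NE [P1→B gives 4>3; P2→R gives 9>4]
(A,Q): NE
(A,R): NE
(A,S): not NE [P1→B gives 4>1; P2→R gives 9>8]
(B,P): not NE [P2→R gives 8>5]
(B,Q): not NE [P1→A gives 6>5; P2→R gives 8>4]
(B,R): not NE [P1→A gives 8>7]
(B,S): not NE [P2→R gives 8>2]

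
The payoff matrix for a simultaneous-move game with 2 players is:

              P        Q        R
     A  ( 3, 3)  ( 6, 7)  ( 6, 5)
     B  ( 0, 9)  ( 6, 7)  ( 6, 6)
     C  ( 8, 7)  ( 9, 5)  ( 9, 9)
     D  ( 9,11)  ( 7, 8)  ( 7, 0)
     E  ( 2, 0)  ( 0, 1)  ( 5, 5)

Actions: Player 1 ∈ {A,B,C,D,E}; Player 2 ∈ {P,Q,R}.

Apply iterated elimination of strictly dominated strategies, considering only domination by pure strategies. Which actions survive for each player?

Survivors P1:{C,D} P2:{P,R}

P1 drop A (C beats it: P:8>3 Q:9>6 R:9>6)
P1 drop B (C beats it: P:8>0 Q:9>6 R:9>6)
P1 drop E (C beats it: P:8>2 Q:9>0 R:9>5)
P2 drop Q (P beats it: C:7>5 D:11>8)
P1→{C,D} P2→{P,R}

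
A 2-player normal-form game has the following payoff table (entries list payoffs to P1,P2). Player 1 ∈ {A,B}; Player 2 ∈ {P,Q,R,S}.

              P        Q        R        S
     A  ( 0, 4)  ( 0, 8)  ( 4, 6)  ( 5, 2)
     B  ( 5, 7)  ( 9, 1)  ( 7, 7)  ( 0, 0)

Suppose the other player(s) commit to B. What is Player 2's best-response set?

u_2(P vs B) = 7
u_2(Q vs B) = 1
u_2(R vs B) = 7
u_2(S vs B) = 0
max payoff 7 at {P,R}

BR_2 = {P,R}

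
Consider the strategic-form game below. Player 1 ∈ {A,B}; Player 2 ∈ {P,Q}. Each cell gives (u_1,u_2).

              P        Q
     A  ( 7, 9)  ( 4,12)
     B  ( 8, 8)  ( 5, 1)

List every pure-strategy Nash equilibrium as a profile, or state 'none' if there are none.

(A,P): not NE [P1→B gives 8>7; P2→Q gives 12>9]
(A,Q): not NE [P1→B gives 5>4]
(B,P): NE
(B,Q): not NE [P2→P gives 8>1]

NE set: (B,P)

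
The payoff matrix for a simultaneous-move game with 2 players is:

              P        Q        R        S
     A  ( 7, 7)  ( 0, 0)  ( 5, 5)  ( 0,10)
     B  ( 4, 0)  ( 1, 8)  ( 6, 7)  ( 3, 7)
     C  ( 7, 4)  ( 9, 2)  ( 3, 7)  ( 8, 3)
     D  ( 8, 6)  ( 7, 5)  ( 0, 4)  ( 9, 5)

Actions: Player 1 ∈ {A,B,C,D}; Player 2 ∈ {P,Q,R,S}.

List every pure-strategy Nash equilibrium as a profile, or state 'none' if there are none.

NE set: (D,P)

(A,P): not NE [P1→D gives 8>7; P2→S gives 10>7]
(A,Q): not NE [P1→C gives 9>0; P2→S gives 10>0]
(A,R): not NE [P1→B gives 6>5; P2→S gives 10>5]
(A,S): not NE [P1→D gives 9>0]
(B,P): not NE [P1→D gives 8>4; P2→Q gives 8>0]
(B,Q): not NE [P1→C gives 9>1]
(B,R): not NE [P2→Q gives 8>7]
(B,S): not NE [P1→D gives 9>3; P2→Q gives 8>7]
(C,P): not NE [P1→D gives 8>7; P2→R gives 7>4]
(C,Q): not NE [P2→R gives 7>2]
(C,R): not NE [P1→B gives 6>3]
(C,S): not NE [P1→D gives 9>8; P2→R gives 7>3]
(D,P): NE
(D,Q): not NE [P1→C gives 9>7; P2→P gives 6>5]
(D,R): not NE [P1→B gives 6>0; P2→P gives 6>4]
(D,S): not NE [P2→P gives 6>5]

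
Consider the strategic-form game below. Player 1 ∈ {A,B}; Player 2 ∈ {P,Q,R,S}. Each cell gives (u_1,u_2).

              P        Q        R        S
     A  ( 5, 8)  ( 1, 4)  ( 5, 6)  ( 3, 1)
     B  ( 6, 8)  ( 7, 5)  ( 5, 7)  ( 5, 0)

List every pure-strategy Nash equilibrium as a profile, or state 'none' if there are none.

(A,P): not NE [P1→B gives 6>5]
(A,Q): not NE [P1→B gives 7>1; P2→P gives 8>4]
(A,R): not NE [P2→P gives 8>6]
(A,S): not NE [P1→B gives 5>3; P2→P gives 8>1]
(B,P): NE
(B,Q): not NE [P2→P gives 8>5]
(B,R): not NE [P2→P gives 8>7]
(B,S): not NE [P2→P gives 8>0]

NE set: (B,P)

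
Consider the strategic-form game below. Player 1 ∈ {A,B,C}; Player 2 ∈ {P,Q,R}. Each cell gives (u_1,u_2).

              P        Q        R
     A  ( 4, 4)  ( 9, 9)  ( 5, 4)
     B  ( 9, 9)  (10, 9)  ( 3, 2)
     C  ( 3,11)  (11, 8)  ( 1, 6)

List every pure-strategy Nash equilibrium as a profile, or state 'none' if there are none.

(A,P): not NE [P1→B gives 9>4; P2→Q gives 9>4]
(A,Q): not NE [P1→C gives 11>9]
(A,R): not NE [P2→Q gives 9>4]
(B,P): NE
(B,Q): not NE [P1→C gives 11>10]
(B,R): not NE [P1→A gives 5>3; P2→Q gives 9>2]
(C,P): not NE [P1→B gives 9>3]
(C,Q): not NE [P2→P gives 11>8]
(C,R): not NE [P1→A gives 5>1; P2→P gives 11>6]

Nash profiles: (B,P)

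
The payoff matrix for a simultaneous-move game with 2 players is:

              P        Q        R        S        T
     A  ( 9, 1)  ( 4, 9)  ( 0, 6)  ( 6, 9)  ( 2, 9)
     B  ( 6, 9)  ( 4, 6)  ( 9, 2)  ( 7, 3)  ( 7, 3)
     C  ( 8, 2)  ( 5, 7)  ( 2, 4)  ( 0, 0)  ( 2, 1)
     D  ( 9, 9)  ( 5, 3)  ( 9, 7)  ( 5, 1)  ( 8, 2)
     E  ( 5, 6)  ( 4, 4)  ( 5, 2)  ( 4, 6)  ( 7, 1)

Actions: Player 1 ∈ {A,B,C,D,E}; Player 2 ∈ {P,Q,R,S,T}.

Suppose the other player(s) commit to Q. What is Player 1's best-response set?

u_1(A vs Q) = 4
u_1(B vs Q) = 4
u_1(C vs Q) = 5
u_1(D vs Q) = 5
u_1(E vs Q) = 4
max payoff 5 at {C,D}

argmax u_1 = {C,D}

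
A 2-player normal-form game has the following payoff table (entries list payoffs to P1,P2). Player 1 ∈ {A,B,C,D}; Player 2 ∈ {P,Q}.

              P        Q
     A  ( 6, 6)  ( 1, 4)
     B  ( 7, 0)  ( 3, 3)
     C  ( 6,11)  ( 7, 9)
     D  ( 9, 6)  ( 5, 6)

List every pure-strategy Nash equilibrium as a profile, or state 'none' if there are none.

(A,P): not NE [P1→D gives 9>6]
(A,Q): not NE [P1→C gives 7>1; P2→P gives 6>4]
(B,P): not NE [P1→D gives 9>7; P2→Q gives 3>0]
(B,Q): not NE [P1→C gives 7>3]
(C,P): not NE [P1→D gives 9>6]
(C,Q): not NE [P2→P gives 11>9]
(D,P): NE
(D,Q): not NE [P1→C gives 7>5]

NE set: (D,P)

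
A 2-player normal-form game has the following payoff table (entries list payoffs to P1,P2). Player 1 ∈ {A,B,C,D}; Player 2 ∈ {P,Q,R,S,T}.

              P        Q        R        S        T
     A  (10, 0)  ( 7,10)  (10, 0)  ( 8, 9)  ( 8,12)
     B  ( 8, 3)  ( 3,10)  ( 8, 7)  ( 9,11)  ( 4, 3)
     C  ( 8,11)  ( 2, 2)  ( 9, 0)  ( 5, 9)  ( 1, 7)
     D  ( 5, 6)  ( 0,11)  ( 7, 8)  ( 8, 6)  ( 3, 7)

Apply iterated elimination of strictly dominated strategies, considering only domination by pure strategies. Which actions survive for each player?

P1 drop C (A beats it: P:10>8 Q:7>2 R:10>9 S:8>5 T:8>1)
P1 drop D (B beats it: P:8>5 Q:3>0 R:8>7 S:9>8 T:4>3)
P2 drop P (Q beats it: A:10>0 B:10>3)
P2 drop R (Q beats it: A:10>0 B:10>7)
P1→{A,B} P2→{Q,S,T}

Survivors P1:{A,B} P2:{Q,S,T}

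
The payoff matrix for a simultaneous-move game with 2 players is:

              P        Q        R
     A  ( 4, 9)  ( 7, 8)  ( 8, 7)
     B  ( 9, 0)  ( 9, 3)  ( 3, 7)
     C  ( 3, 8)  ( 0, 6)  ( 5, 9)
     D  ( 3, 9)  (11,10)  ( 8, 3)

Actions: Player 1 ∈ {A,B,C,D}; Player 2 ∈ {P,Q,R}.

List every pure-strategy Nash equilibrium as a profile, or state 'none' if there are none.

PSNE = {(D,Q)}

(A,P): not NE [P1→B gives 9>4]
(A,Q): not NE [P1→D gives 11>7; P2→P gives 9>8]
(A,R): not NE [P2→P gives 9>7]
(B,P): not NE [P2→R gives 7>0]
(B,Q): not NE [P1→D gives 11>9; P2→R gives 7>3]
(B,R): not NE [P1→D gives 8>3]
(C,P): not NE [P1→B gives 9>3; P2→R gives 9>8]
(C,Q): not NE [P1→D gives 11>0; P2→R gives 9>6]
(C,R): not NE [P1→D gives 8>5]
(D,P): not NE [P1→B gives 9>3; P2→Q gives 10>9]
(D,Q): NE
(D,R): not NE [P2→Q gives 10>3]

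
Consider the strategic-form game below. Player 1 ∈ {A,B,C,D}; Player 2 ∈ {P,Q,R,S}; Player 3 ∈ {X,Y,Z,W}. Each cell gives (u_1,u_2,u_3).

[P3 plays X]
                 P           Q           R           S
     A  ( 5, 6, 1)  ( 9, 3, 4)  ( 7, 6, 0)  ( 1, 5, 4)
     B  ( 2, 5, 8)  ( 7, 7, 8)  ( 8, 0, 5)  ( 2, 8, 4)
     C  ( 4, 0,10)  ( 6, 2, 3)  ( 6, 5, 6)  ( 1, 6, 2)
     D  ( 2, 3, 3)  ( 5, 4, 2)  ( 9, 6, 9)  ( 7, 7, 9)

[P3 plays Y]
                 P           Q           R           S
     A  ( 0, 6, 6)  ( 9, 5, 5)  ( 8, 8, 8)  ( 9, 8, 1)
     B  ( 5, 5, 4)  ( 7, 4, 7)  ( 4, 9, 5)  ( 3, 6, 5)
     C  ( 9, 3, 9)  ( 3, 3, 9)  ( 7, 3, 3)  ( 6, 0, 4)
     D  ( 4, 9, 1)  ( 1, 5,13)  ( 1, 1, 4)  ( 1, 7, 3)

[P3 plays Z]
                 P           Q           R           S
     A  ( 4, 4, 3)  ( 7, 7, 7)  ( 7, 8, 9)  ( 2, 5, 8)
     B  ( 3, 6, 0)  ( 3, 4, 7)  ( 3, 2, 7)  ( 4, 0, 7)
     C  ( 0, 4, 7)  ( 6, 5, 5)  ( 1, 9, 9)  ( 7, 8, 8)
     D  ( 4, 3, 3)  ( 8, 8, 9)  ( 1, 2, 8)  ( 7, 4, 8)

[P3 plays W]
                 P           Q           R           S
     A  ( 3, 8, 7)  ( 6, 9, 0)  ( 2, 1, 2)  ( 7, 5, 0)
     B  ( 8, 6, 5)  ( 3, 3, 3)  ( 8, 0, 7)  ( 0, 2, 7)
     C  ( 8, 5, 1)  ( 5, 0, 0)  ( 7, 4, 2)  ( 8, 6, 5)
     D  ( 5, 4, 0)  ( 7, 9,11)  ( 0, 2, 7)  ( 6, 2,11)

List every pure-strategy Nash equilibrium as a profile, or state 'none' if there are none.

(A,P,X): not NE [P3→W gives 7>1]
(A,P,Y): not NE [P1→C gives 9>0; P2→S gives 8>6; P3→W gives 7>6]
(A,P,Z): not NE [P2→R gives 8>4; P3→W gives 7>3]
(A,P,W): not NE [P1→C gives 8>3; P2→Q gives 9>8]
(A,Q,X): not NE [P2→R gives 6>3; P3→Z gives 7>4]
(A,Q,Y): not NE [P2→S gives 8>5; P3→Z gives 7>5]
(A,Q,Z): not NE [P1→D gives 8>7; P2→R gives 8>7]
(A,Q,W): not NE [P1→D gives 7>6; P3→Z gives 7>0]
(A,R,X): not NE [P1→D gives 9>7; P3→Z gives 9>0]
(A,R,Y): not NE [P3→Z gives 9>8]
(A,R,Z): NE
(A,R,W): not NE [P1→B gives 8>2; P2→Q gives 9>1; P3→Z gives 9>2]
(A,S,X): not NE [P1→D gives 7>1; P2→R gives 6>5; P3→Z gives 8>4]
(A,S,Y): not NE [P3→Z gives 8>1]
(A,S,Z): not NE [P1→D gives 7>2; P2→R gives 8>5]
(A,S,W): not NE [P1→C gives 8>7; P2→Q gives 9>5; P3→Z gives 8>0]
(B,P,X): not NE [P1→A gives 5>2; P2→S gives 8>5]
(B,P,Y): not NE [P1→C gives 9>5; P2→R gives 9>5; P3→X gives 8>4]
(B,P,Z): not NE [P1→D gives 4>3; P3→X gives 8>0]
(B,P,W): not NE [P3→X gives 8>5]
(B,Q,X): not NE [P1→A gives 9>7; P2→S gives 8>7]
(B,Q,Y): not NE [P1→A gives 9>7; P2→R gives 9>4; P3→X gives 8>7]
(B,Q,Z): not NE [P1→D gives 8>3; P2→P gives 6>4; P3→X gives 8>7]
(B,Q,W): not NE [P1→D gives 7>3; P2→P gives 6>3; P3→X gives 8>3]
(B,R,X): not NE [P1→D gives 9>8; P2→S gives 8>0; P3→W gives 7>5]
(B,R,Y): not NE [P1→A gives 8>4; P3→W gives 7>5]
(B,R,Z): not NE [P1→A gives 7>3; P2→P gives 6>2]
(B,R,W): not NE [P2→P gives 6>0]
(B,S,X): not NE [P1→D gives 7>2; P3→W gives 7>4]
(B,S,Y): not NE [P1→A gives 9>3; P2→R gives 9>6; P3→W gives 7>5]
(B,S,Z): not NE [P1→D gives 7>4; P2→P gives 6>0]
(B,S,W): not NE [P1→C gives 8>0; P2→P gives 6>2]
(C,P,X): not NE [P1→A gives 5>4; P2→S gives 6>0]
(C,P,Y): not NE [P3→X gives 10>9]
(C,P,Z): not NE [P1→D gives 4>0; P2→R gives 9>4; P3→X gives 10>7]
(C,P,W): not NE [P2→S gives 6>5; P3→X gives 10>1]
(C,Q,X): not NE [P1→A gives 9>6; P2→S gives 6>2; P3→Y gives 9>3]
(C,Q,Y): not NE [P1→A gives 9>3]
(C,Q,Z): not NE [P1→D gives 8>6; P2→R gives 9>5; P3→Y gives 9>5]
(C,Q,W): not NE [P1→D gives 7>5; P2→S gives 6>0; P3→Y gives 9>0]
(C,R,X): not NE [P1→D gives 9>6; P2→S gives 6>5; P3→Z gives 9>6]
(C,R,Y): not NE [P1→A gives 8>7; P3→Z gives 9>3]
(C,R,Z): not NE [P1→A gives 7>1]
(C,R,W): not NE [P1→B gives 8>7; P2→S gives 6>4; P3→Z gives 9>2]
(C,S,X): not NE [P1→D gives 7>1; P3→Z gives 8>2]
(C,S,Y): not NE [P1→A gives 9>6; P2→R gives 3>0; P3→Z gives 8>4]
(C,S,Z): not NE [P2→R gives 9>8]
(C,S,W): not NE [P3→Z gives 8>5]
(D,P,X): not NE [P1→A gives 5>2; P2→S gives 7>3]
(D,P,Y): not NE [P1→C gives 9>4; P3→Z gives 3>1]
(D,P,Z): not NE [P2→Q gives 8>3]
(D,P,W): not NE [P1→C gives 8>5; P2→Q gives 9>4; P3→Z gives 3>0]
(D,Q,X): not NE [P1→A gives 9>5; P2→S gives 7>4; P3→Y gives 13>2]
(D,Q,Y): not NE [P1→A gives 9>1; P2→P gives 9>5]
(D,Q,Z): not NE [P3→Y gives 13>9]
(D,Q,W): not NE [P3→Y gives 13>11]
(D,R,X): not NE [P2→S gives 7>6]
(D,R,Y): not NE [P1→A gives 8>1; P2→P gives 9>1; P3→X gives 9>4]
(D,R,Z): not NE [P1→A gives 7>1; P2→Q gives 8>2; P3→X gives 9>8]
(D,R,W): not NE [P1→B gives 8>0; P2→Q gives 9>2; P3→X gives 9>7]
(D,S,X): not NE [P3→W gives 11>9]
(D,S,Y): not NE [P1→A gives 9>1; P2→P gives 9>7; P3→W gives 11>3]
(D,S,Z): not NE [P2→Q gives 8>4; P3→W gives 11>8]
(D,S,W): not NE [P1→C gives 8>6; P2→Q gives 9>2]

Nash profiles: (A,R,Z)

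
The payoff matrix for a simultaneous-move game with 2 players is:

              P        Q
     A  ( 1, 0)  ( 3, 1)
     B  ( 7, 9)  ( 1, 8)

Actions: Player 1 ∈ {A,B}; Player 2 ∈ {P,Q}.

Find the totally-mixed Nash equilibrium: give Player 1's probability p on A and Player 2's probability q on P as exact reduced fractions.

P1 indiff ⇒ q·1+(1-q)·3 = q·7+(1-q)·1 ⇒ q(-6) = (1-q)(-2) ⇒ q = 1/4
P2 indiff ⇒ p·0+(1-p)·9 = p·1+(1-p)·8 ⇒ p(-1) = (1-p)(-1) ⇒ p = 1/2

P1 mixes 1/2 on A; P2 mixes 1/4 on P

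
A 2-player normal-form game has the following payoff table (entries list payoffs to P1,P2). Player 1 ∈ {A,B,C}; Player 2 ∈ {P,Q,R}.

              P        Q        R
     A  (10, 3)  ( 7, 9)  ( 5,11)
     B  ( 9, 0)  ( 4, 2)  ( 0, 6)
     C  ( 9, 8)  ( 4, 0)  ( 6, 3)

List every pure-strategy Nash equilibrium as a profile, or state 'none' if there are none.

Equilibria: none

(A,P): not NE [P2→R gives 11>3]
(A,Q): not NE [P2→R gives 11>9]
(A,R): not NE [P1→C gives 6>5]
(B,P): not NE [P1→A gives 10>9; P2→R gives 6>0]
(B,Q): not NE [P1→A gives 7>4; P2→R gives 6>2]
(B,R): not NE [P1→C gives 6>0]
(C,P): not NE [P1→A gives 10>9]
(C,Q): not NE [P1→A gives 7>4; P2→P gives 8>0]
(C,R): not NE [P2→P gives 8>3]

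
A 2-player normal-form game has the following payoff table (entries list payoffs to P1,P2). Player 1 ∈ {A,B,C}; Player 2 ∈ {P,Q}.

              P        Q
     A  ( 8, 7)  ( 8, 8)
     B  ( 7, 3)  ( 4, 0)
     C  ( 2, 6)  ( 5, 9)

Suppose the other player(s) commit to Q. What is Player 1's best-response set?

argmax u_1 = {A}

u_1(A vs Q) = 8
u_1(B vs Q) = 4
u_1(C vs Q) = 5
max payoff 8 at {A}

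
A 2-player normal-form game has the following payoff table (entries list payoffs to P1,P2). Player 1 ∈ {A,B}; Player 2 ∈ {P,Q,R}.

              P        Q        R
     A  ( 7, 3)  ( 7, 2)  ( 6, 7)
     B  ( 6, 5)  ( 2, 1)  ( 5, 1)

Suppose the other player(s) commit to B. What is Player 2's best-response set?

P2 best: {P}

u_2(P vs B) = 5
u_2(Q vs B) = 1
u_2(R vs B) = 1
max payoff 5 at {P}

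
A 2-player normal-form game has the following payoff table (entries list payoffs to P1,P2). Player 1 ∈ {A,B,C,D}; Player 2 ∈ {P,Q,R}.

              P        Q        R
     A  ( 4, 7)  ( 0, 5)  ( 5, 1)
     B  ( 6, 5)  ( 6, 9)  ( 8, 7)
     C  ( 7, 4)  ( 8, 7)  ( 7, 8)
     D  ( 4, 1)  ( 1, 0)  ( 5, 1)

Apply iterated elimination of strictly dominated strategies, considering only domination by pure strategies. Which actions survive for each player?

IESDS → P1:{B,C} P2:{Q,R}

P1 drop A (B beats it: P:6>4 Q:6>0 R:8>5)
P1 drop D (B beats it: P:6>4 Q:6>1 R:8>5)
P2 drop P (Q beats it: B:9>5 C:7>4)
P1→{B,C} P2→{Q,R}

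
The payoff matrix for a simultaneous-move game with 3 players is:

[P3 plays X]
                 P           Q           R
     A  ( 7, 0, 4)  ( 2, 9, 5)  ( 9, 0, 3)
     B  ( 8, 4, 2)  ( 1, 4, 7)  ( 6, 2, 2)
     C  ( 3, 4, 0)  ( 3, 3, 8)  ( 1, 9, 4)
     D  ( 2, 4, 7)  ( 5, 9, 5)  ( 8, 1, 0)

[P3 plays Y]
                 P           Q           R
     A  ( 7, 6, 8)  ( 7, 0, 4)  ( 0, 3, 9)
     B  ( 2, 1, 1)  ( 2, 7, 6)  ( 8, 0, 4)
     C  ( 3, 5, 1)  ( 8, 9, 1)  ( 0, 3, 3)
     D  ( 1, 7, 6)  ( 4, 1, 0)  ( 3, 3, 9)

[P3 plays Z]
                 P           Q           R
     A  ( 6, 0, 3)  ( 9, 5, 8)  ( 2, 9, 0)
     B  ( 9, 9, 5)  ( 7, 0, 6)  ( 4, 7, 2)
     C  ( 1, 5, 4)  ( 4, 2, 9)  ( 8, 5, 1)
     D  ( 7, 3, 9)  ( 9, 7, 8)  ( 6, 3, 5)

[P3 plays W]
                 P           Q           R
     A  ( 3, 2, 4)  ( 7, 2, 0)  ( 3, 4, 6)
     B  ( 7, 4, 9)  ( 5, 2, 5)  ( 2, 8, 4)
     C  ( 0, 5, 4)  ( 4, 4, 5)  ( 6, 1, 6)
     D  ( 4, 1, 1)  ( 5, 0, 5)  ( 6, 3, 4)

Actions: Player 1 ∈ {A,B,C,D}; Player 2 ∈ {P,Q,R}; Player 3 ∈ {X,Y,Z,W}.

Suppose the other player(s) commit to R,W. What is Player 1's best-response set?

P1 best: {C,D}

u_1(A vs R,W) = 3
u_1(B vs R,W) = 2
u_1(C vs R,W) = 6
u_1(D vs R,W) = 6
max payoff 6 at {C,D}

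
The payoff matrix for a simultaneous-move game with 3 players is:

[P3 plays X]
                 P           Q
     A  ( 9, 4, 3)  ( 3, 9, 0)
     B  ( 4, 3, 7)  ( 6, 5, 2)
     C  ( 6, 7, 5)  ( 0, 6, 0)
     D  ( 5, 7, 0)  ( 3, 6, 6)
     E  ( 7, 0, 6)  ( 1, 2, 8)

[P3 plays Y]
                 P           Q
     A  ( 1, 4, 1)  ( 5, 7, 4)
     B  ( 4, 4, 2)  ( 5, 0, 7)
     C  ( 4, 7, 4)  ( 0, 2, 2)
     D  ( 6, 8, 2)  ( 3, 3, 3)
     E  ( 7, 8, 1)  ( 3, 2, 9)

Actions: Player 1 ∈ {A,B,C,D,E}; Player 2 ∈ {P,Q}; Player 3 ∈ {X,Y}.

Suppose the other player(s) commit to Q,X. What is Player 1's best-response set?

u_1(A vs Q,X) = 3
u_1(B vs Q,X) = 6
u_1(C vs Q,X) = 0
u_1(D vs Q,X) = 3
u_1(E vs Q,X) = 1
max payoff 6 at {B}

argmax u_1 = {B}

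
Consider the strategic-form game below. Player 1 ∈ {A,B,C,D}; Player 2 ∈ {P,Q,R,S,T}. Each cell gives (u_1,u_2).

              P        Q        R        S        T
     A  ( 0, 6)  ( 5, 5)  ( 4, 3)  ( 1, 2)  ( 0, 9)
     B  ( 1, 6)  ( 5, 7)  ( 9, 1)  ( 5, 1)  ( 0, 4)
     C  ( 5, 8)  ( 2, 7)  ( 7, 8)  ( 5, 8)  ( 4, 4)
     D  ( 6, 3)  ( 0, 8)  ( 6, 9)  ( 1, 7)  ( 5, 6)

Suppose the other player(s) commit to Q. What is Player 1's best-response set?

u_1(A vs Q) = 5
u_1(B vs Q) = 5
u_1(C vs Q) = 2
u_1(D vs Q) = 0
max payoff 5 at {A,B}

argmax u_1 = {A,B}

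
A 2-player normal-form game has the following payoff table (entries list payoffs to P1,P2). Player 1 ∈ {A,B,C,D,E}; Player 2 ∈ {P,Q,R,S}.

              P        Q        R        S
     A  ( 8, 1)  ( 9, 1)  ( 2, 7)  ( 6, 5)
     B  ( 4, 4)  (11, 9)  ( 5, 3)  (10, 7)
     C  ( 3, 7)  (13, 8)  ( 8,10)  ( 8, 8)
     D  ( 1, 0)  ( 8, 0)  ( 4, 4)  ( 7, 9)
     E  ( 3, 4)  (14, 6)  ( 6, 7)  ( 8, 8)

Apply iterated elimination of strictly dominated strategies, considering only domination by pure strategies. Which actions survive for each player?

Survivors P1:{B,C,E} P2:{Q,R,S}

P1 drop D (B beats it: P:4>1 Q:11>8 R:5>4 S:10>7)
P2 drop P (S beats it: A:5>1 B:7>4 C:8>7 E:8>4)
P1 drop A (B beats it: Q:11>9 R:5>2 S:10>6)
P1→{B,C,E} P2→{Q,R,S}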